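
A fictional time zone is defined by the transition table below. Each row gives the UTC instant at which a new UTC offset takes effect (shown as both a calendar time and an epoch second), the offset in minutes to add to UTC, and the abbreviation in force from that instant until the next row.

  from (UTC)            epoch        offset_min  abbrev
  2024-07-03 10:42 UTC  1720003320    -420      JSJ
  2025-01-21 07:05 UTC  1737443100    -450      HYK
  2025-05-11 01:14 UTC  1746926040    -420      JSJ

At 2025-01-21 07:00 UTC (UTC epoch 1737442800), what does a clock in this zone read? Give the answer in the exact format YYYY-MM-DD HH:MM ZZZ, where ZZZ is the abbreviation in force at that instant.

Query: 2025-01-21 07:00 UTC
Rule 1/3 (JSJ, -07:00): 2024-07-03 10:42 UTC ≤ query < 2025-01-21 07:05 UTC
7·60 + 0 - 420 = 0 min
0 = 0·1440 + 0; 0 = 0·60 + 0 → 00:00, same day
→ 2025-01-21 00:00 JSJ

2025-01-21 00:00 JSJ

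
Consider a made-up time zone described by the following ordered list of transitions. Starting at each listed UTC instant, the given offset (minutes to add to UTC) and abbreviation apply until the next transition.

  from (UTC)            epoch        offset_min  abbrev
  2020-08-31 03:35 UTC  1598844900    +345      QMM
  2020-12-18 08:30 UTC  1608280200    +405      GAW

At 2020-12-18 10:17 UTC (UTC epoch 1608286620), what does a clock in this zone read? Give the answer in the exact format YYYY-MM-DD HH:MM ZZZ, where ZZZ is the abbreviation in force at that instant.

2020-12-18 17:02 GAW

Query: 2020-12-18 10:17 UTC
Rule 2/2 (GAW, +06:45): 2020-12-18 08:30 UTC ≤ query < +∞
10·60 + 17 + 405 = 1022 min
1022 = 0·1440 + 1022; 1022 = 17·60 + 2 → 17:02, same day
→ 2020-12-18 17:02 GAW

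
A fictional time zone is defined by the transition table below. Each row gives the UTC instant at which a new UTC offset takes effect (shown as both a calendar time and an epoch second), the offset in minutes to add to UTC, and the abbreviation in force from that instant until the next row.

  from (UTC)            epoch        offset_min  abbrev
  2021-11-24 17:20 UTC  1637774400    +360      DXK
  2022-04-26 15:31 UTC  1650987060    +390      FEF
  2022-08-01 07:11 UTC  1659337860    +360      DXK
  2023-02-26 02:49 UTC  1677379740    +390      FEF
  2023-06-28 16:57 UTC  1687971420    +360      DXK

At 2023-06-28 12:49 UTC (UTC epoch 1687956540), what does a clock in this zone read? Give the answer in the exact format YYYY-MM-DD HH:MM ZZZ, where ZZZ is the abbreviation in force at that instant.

Query: 2023-06-28 12:49 UTC
Rule 4/5 (FEF, +06:30): 2023-02-26 02:49 UTC ≤ query < 2023-06-28 16:57 UTC
12·60 + 49 + 390 = 1159 min
1159 = 0·1440 + 1159; 1159 = 19·60 + 19 → 19:19, same day
→ 2023-06-28 19:19 FEF

2023-06-28 19:19 FEF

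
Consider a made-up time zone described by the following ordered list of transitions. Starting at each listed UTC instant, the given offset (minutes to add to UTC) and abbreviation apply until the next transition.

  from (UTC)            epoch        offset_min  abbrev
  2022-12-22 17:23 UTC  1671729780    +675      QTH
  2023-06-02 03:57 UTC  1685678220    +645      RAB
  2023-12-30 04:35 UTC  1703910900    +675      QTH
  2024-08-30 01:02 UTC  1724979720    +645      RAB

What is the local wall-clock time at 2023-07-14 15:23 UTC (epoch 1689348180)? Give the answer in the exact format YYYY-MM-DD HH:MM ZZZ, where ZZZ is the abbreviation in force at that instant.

Query: 2023-07-14 15:23 UTC
Rule 2/4 (RAB, +10:45): 2023-06-02 03:57 UTC ≤ query < 2023-12-30 04:35 UTC
15·60 + 23 + 645 = 1568 min
1568 = 1·1440 + 128; 128 = 2·60 + 8 → 02:08, 2023-07-14 + 1 day = 2023-07-15
→ 2023-07-15 02:08 RAB

2023-07-15 02:08 RAB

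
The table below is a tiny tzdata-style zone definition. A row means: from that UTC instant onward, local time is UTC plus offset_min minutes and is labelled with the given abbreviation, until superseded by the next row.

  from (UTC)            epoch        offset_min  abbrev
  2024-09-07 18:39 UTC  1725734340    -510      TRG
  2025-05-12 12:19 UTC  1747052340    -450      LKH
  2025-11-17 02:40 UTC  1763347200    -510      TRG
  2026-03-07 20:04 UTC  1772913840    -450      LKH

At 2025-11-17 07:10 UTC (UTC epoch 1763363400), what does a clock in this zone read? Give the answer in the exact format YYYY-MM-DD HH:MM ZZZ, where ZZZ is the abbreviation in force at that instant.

2025-11-16 22:40 TRG

Query: 2025-11-17 07:10 UTC
Rule 3/4 (TRG, -08:30): 2025-11-17 02:40 UTC ≤ query < 2026-03-07 20:04 UTC
7·60 + 10 - 510 = -80 min
-80 = -1·1440 + 1360; 1360 = 22·60 + 40 → 22:40, 2025-11-17 - 1 day = 2025-11-16
→ 2025-11-16 22:40 TRG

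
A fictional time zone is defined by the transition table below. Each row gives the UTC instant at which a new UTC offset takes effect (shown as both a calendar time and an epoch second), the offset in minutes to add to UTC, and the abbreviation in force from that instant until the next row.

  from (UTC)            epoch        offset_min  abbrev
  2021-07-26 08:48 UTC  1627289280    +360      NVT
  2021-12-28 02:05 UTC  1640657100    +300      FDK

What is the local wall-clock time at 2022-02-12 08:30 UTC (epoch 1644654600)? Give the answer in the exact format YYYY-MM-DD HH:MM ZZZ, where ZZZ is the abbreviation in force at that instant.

Query: 2022-02-12 08:30 UTC
Rule 2/2 (FDK, +05:00): 2021-12-28 02:05 UTC ≤ query < +∞
8·60 + 30 + 300 = 810 min
810 = 0·1440 + 810; 810 = 13·60 + 30 → 13:30, same day
→ 2022-02-12 13:30 FDK

2022-02-12 13:30 FDK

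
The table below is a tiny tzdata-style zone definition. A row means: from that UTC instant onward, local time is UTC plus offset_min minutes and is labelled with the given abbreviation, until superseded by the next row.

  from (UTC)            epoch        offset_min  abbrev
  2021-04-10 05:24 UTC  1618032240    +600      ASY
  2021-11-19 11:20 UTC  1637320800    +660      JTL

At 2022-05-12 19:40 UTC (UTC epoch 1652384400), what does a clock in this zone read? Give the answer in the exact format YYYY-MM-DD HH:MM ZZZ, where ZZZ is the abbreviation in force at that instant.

2022-05-13 06:40 JTL

Query: 2022-05-12 19:40 UTC
Rule 2/2 (JTL, +11:00): 2021-11-19 11:20 UTC ≤ query < +∞
19·60 + 40 + 660 = 1840 min
1840 = 1·1440 + 400; 400 = 6·60 + 40 → 06:40, 2022-05-12 + 1 day = 2022-05-13
→ 2022-05-13 06:40 JTL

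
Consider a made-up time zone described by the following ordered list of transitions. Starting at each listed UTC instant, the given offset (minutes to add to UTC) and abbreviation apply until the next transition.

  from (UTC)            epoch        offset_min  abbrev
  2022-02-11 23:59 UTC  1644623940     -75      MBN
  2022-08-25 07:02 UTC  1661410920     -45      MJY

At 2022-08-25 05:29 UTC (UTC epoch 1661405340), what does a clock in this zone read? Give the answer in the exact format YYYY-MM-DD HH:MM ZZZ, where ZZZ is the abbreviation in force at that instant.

Query: 2022-08-25 05:29 UTC
Rule 1/2 (MBN, -01:15): 2022-02-11 23:59 UTC ≤ query < 2022-08-25 07:02 UTC
5·60 + 29 - 75 = 254 min
254 = 0·1440 + 254; 254 = 4·60 + 14 → 04:14, same day
→ 2022-08-25 04:14 MBN

2022-08-25 04:14 MBN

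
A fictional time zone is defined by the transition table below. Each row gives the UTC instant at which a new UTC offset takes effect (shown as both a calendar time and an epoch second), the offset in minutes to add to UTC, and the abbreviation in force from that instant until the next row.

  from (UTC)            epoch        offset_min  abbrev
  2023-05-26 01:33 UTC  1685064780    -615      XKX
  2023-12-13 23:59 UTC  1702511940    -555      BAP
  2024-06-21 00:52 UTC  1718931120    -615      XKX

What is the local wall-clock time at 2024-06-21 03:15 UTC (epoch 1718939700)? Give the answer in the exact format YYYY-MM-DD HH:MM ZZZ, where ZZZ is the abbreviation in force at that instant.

Query: 2024-06-21 03:15 UTC
Rule 3/3 (XKX, -10:15): 2024-06-21 00:52 UTC ≤ query < +∞
3·60 + 15 - 615 = -420 min
-420 = -1·1440 + 1020; 1020 = 17·60 + 0 → 17:00, 2024-06-21 - 1 day = 2024-06-20
→ 2024-06-20 17:00 XKX

2024-06-20 17:00 XKX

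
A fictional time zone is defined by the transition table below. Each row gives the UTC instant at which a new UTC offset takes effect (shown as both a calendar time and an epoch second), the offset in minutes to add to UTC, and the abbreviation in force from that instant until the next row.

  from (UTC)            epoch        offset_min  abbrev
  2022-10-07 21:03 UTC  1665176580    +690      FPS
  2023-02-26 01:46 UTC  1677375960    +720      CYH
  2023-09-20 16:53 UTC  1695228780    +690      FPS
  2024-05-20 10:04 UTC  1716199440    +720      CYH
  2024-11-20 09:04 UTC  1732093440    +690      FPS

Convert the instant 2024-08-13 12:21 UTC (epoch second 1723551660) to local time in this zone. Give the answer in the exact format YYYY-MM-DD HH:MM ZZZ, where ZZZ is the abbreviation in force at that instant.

Query: 2024-08-13 12:21 UTC
Rule 4/5 (CYH, +12:00): 2024-05-20 10:04 UTC ≤ query < 2024-11-20 09:04 UTC
12·60 + 21 + 720 = 1461 min
1461 = 1·1440 + 21; 21 = 0·60 + 21 → 00:21, 2024-08-13 + 1 day = 2024-08-14
→ 2024-08-14 00:21 CYH

2024-08-14 00:21 CYH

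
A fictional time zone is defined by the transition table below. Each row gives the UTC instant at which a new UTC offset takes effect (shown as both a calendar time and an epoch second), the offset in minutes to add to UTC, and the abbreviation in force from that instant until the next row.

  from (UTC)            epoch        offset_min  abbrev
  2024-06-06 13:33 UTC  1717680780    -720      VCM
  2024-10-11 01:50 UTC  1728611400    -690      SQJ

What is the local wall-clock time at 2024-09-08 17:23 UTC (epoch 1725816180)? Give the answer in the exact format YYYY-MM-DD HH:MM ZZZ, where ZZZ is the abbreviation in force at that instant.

2024-09-08 05:23 VCM

Query: 2024-09-08 17:23 UTC
Rule 1/2 (VCM, -12:00): 2024-06-06 13:33 UTC ≤ query < 2024-10-11 01:50 UTC
17·60 + 23 - 720 = 323 min
323 = 0·1440 + 323; 323 = 5·60 + 23 → 05:23, same day
→ 2024-09-08 05:23 VCM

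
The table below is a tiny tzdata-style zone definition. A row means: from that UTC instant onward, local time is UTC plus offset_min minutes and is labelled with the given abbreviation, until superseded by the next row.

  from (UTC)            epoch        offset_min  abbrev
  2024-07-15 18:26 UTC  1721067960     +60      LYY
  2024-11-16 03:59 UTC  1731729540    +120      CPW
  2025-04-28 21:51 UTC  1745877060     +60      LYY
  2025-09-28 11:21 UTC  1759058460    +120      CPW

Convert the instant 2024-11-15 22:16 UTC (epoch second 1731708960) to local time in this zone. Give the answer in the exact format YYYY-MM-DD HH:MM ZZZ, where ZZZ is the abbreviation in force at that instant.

2024-11-15 23:16 LYY

Query: 2024-11-15 22:16 UTC
Rule 1/4 (LYY, +01:00): 2024-07-15 18:26 UTC ≤ query < 2024-11-16 03:59 UTC
22·60 + 16 + 60 = 1396 min
1396 = 0·1440 + 1396; 1396 = 23·60 + 16 → 23:16, same day
→ 2024-11-15 23:16 LYY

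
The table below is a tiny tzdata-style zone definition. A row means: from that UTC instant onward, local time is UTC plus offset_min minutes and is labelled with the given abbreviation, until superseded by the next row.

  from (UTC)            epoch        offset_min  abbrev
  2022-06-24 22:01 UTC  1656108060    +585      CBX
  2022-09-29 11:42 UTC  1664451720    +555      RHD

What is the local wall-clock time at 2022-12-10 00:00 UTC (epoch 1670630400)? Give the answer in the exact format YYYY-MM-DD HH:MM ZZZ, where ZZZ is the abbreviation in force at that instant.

2022-12-10 09:15 RHD

Query: 2022-12-10 00:00 UTC
Rule 2/2 (RHD, +09:15): 2022-09-29 11:42 UTC ≤ query < +∞
0·60 + 0 + 555 = 555 min
555 = 0·1440 + 555; 555 = 9·60 + 15 → 09:15, same day
→ 2022-12-10 09:15 RHD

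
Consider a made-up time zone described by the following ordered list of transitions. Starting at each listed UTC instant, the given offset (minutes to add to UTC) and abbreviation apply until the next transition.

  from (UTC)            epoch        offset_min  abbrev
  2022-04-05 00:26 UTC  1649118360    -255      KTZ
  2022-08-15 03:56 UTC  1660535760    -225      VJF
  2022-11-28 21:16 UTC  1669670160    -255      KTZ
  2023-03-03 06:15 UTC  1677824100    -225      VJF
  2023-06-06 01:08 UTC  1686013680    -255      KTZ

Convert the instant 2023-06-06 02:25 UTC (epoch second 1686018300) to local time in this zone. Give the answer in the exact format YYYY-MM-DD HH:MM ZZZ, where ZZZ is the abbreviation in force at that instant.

Query: 2023-06-06 02:25 UTC
Rule 5/5 (KTZ, -04:15): 2023-06-06 01:08 UTC ≤ query < +∞
2·60 + 25 - 255 = -110 min
-110 = -1·1440 + 1330; 1330 = 22·60 + 10 → 22:10, 2023-06-06 - 1 day = 2023-06-05
→ 2023-06-05 22:10 KTZ

2023-06-05 22:10 KTZ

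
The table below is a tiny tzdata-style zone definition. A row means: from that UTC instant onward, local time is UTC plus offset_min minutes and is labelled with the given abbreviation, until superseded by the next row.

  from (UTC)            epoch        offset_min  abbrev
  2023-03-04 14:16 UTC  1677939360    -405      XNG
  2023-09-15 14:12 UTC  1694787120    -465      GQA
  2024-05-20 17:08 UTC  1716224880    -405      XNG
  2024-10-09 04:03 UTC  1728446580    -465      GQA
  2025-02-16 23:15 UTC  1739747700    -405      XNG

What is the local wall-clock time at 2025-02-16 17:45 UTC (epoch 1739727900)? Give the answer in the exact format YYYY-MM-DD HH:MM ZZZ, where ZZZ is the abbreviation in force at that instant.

2025-02-16 10:00 GQA

Query: 2025-02-16 17:45 UTC
Rule 4/5 (GQA, -07:45): 2024-10-09 04:03 UTC ≤ query < 2025-02-16 23:15 UTC
17·60 + 45 - 465 = 600 min
600 = 0·1440 + 600; 600 = 10·60 + 0 → 10:00, same day
→ 2025-02-16 10:00 GQA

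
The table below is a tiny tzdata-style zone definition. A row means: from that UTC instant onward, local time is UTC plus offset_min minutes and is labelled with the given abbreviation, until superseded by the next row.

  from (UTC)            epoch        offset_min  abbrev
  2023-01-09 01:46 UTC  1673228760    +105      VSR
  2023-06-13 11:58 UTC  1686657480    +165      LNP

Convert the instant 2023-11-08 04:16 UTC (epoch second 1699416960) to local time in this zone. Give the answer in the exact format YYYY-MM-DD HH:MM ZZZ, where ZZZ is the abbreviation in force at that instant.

2023-11-08 07:01 LNP

Query: 2023-11-08 04:16 UTC
Rule 2/2 (LNP, +02:45): 2023-06-13 11:58 UTC ≤ query < +∞
4·60 + 16 + 165 = 421 min
421 = 0·1440 + 421; 421 = 7·60 + 1 → 07:01, same day
→ 2023-11-08 07:01 LNP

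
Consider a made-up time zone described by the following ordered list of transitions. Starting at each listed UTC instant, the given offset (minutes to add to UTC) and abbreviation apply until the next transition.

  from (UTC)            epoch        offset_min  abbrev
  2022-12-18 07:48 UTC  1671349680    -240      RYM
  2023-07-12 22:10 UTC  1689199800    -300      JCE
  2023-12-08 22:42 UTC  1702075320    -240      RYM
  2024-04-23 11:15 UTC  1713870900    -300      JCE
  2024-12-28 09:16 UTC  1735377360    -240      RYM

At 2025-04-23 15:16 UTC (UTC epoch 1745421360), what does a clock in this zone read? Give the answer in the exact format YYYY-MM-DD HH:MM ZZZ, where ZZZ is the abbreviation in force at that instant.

2025-04-23 11:16 RYM

Query: 2025-04-23 15:16 UTC
Rule 5/5 (RYM, -04:00): 2024-12-28 09:16 UTC ≤ query < +∞
15·60 + 16 - 240 = 676 min
676 = 0·1440 + 676; 676 = 11·60 + 16 → 11:16, same day
→ 2025-04-23 11:16 RYM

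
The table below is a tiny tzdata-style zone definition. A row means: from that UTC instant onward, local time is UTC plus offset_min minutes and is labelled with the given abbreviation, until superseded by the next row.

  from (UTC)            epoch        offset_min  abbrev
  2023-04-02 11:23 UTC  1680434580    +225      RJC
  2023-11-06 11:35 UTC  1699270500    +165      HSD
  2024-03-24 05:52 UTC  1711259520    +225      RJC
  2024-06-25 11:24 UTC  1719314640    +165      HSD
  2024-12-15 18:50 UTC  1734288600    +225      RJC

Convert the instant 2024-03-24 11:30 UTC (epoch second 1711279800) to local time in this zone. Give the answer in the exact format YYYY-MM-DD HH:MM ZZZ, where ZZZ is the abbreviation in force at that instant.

2024-03-24 15:15 RJC

Query: 2024-03-24 11:30 UTC
Rule 3/5 (RJC, +03:45): 2024-03-24 05:52 UTC ≤ query < 2024-06-25 11:24 UTC
11·60 + 30 + 225 = 915 min
915 = 0·1440 + 915; 915 = 15·60 + 15 → 15:15, same day
→ 2024-03-24 15:15 RJC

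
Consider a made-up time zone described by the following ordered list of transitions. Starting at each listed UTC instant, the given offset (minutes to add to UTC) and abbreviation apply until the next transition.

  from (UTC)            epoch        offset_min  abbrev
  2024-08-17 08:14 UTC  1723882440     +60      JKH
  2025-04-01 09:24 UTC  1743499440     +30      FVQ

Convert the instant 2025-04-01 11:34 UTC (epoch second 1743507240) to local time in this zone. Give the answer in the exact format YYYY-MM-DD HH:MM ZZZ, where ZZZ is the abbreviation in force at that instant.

Query: 2025-04-01 11:34 UTC
Rule 2/2 (FVQ, +00:30): 2025-04-01 09:24 UTC ≤ query < +∞
11·60 + 34 + 30 = 724 min
724 = 0·1440 + 724; 724 = 12·60 + 4 → 12:04, same day
→ 2025-04-01 12:04 FVQ

2025-04-01 12:04 FVQ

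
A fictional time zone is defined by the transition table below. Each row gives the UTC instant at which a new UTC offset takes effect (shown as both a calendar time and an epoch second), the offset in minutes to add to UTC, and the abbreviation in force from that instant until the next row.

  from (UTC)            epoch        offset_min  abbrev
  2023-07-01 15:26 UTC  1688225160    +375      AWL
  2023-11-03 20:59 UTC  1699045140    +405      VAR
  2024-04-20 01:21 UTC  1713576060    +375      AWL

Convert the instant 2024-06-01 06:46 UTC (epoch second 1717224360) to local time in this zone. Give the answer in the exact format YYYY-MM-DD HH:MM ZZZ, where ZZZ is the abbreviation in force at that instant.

2024-06-01 13:01 AWL

Query: 2024-06-01 06:46 UTC
Rule 3/3 (AWL, +06:15): 2024-04-20 01:21 UTC ≤ query < +∞
6·60 + 46 + 375 = 781 min
781 = 0·1440 + 781; 781 = 13·60 + 1 → 13:01, same day
→ 2024-06-01 13:01 AWL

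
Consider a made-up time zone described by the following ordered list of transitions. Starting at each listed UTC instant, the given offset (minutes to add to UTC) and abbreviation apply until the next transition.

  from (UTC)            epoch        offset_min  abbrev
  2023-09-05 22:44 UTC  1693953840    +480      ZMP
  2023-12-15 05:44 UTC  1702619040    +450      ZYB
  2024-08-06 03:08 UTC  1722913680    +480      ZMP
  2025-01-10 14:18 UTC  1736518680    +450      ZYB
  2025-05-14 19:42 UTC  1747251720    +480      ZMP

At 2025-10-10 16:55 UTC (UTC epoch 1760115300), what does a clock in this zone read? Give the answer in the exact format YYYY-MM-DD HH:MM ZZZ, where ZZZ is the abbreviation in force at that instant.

Query: 2025-10-10 16:55 UTC
Rule 5/5 (ZMP, +08:00): 2025-05-14 19:42 UTC ≤ query < +∞
16·60 + 55 + 480 = 1495 min
1495 = 1·1440 + 55; 55 = 0·60 + 55 → 00:55, 2025-10-10 + 1 day = 2025-10-11
→ 2025-10-11 00:55 ZMP

2025-10-11 00:55 ZMP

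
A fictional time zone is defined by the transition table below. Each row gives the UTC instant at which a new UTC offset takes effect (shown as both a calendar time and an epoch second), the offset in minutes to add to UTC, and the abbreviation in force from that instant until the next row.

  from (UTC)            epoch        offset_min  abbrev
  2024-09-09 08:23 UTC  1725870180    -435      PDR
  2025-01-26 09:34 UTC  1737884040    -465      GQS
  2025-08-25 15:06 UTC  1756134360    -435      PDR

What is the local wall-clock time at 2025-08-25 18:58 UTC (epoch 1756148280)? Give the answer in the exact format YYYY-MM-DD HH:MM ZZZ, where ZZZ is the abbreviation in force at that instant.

2025-08-25 11:43 PDR

Query: 2025-08-25 18:58 UTC
Rule 3/3 (PDR, -07:15): 2025-08-25 15:06 UTC ≤ query < +∞
18·60 + 58 - 435 = 703 min
703 = 0·1440 + 703; 703 = 11·60 + 43 → 11:43, same day
→ 2025-08-25 11:43 PDR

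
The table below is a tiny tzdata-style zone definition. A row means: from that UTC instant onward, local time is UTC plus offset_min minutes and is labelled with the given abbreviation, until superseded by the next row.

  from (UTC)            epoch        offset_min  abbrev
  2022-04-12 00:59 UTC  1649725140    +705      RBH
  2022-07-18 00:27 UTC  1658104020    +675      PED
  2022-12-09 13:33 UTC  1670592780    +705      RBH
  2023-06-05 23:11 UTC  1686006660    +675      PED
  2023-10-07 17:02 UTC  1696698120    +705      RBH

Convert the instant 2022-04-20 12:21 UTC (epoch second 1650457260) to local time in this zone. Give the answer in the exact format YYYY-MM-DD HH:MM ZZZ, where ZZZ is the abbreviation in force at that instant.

2022-04-21 00:06 RBH

Query: 2022-04-20 12:21 UTC
Rule 1/5 (RBH, +11:45): 2022-04-12 00:59 UTC ≤ query < 2022-07-18 00:27 UTC
12·60 + 21 + 705 = 1446 min
1446 = 1·1440 + 6; 6 = 0·60 + 6 → 00:06, 2022-04-20 + 1 day = 2022-04-21
→ 2022-04-21 00:06 RBH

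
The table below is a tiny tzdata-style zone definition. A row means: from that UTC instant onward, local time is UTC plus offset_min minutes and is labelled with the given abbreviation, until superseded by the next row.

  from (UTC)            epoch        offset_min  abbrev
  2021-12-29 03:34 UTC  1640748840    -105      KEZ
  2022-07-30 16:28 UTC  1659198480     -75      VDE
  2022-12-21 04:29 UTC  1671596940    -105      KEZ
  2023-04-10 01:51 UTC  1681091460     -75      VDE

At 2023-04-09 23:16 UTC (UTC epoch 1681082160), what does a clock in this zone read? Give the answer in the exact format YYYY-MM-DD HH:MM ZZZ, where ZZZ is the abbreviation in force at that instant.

2023-04-09 21:31 KEZ

Query: 2023-04-09 23:16 UTC
Rule 3/4 (KEZ, -01:45): 2022-12-21 04:29 UTC ≤ query < 2023-04-10 01:51 UTC
23·60 + 16 - 105 = 1291 min
1291 = 0·1440 + 1291; 1291 = 21·60 + 31 → 21:31, same day
→ 2023-04-09 21:31 KEZ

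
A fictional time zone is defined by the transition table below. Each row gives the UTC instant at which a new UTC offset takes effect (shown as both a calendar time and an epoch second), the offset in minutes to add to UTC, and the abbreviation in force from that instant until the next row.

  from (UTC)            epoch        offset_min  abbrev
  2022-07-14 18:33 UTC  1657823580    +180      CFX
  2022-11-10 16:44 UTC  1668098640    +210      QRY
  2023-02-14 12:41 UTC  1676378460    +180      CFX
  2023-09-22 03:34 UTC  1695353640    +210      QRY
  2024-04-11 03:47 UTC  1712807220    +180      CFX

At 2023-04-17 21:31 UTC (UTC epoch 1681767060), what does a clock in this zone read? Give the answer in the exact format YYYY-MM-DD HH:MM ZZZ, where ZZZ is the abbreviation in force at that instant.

2023-04-18 00:31 CFX

Query: 2023-04-17 21:31 UTC
Rule 3/5 (CFX, +03:00): 2023-02-14 12:41 UTC ≤ query < 2023-09-22 03:34 UTC
21·60 + 31 + 180 = 1471 min
1471 = 1·1440 + 31; 31 = 0·60 + 31 → 00:31, 2023-04-17 + 1 day = 2023-04-18
→ 2023-04-18 00:31 CFX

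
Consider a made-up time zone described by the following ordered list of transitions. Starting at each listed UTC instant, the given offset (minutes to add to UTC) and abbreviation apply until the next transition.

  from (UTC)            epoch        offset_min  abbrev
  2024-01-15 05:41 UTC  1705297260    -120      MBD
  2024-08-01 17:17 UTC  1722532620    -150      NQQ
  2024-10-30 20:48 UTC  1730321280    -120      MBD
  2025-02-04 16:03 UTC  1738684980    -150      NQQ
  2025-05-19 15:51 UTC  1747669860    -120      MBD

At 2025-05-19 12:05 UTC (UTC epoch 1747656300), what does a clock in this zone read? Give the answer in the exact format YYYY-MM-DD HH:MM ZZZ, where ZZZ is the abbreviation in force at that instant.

Query: 2025-05-19 12:05 UTC
Rule 4/5 (NQQ, -02:30): 2025-02-04 16:03 UTC ≤ query < 2025-05-19 15:51 UTC
12·60 + 5 - 150 = 575 min
575 = 0·1440 + 575; 575 = 9·60 + 35 → 09:35, same day
→ 2025-05-19 09:35 NQQ

2025-05-19 09:35 NQQ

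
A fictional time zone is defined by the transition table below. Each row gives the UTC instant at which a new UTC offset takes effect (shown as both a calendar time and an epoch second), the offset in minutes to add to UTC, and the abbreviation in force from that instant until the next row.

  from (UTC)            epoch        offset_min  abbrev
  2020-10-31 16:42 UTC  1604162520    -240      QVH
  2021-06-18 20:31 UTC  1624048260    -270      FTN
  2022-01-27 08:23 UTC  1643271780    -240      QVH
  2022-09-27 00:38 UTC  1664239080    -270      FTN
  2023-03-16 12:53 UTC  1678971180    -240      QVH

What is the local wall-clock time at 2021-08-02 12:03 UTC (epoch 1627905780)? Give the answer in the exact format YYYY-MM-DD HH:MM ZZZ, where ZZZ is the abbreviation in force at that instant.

Query: 2021-08-02 12:03 UTC
Rule 2/5 (FTN, -04:30): 2021-06-18 20:31 UTC ≤ query < 2022-01-27 08:23 UTC
12·60 + 3 - 270 = 453 min
453 = 0·1440 + 453; 453 = 7·60 + 33 → 07:33, same day
→ 2021-08-02 07:33 FTN

2021-08-02 07:33 FTN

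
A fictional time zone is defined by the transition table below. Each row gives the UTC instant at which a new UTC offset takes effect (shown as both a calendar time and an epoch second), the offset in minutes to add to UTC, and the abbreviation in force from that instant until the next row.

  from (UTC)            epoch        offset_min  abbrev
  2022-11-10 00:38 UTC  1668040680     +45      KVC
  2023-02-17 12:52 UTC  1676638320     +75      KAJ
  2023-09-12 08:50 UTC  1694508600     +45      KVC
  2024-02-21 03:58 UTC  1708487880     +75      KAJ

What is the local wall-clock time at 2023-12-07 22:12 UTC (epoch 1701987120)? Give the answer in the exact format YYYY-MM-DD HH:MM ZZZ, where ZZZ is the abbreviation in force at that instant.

2023-12-07 22:57 KVC

Query: 2023-12-07 22:12 UTC
Rule 3/4 (KVC, +00:45): 2023-09-12 08:50 UTC ≤ query < 2024-02-21 03:58 UTC
22·60 + 12 + 45 = 1377 min
1377 = 0·1440 + 1377; 1377 = 22·60 + 57 → 22:57, same day
→ 2023-12-07 22:57 KVC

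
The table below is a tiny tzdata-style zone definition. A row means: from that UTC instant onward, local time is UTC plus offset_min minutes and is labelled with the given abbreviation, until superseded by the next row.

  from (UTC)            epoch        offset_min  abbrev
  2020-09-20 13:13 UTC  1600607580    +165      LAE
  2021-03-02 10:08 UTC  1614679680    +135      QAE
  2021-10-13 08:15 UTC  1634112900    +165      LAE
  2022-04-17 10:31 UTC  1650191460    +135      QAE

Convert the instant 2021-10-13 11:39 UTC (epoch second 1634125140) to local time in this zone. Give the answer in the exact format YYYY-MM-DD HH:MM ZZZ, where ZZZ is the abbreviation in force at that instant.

Query: 2021-10-13 11:39 UTC
Rule 3/4 (LAE, +02:45): 2021-10-13 08:15 UTC ≤ query < 2022-04-17 10:31 UTC
11·60 + 39 + 165 = 864 min
864 = 0·1440 + 864; 864 = 14·60 + 24 → 14:24, same day
→ 2021-10-13 14:24 LAE

2021-10-13 14:24 LAE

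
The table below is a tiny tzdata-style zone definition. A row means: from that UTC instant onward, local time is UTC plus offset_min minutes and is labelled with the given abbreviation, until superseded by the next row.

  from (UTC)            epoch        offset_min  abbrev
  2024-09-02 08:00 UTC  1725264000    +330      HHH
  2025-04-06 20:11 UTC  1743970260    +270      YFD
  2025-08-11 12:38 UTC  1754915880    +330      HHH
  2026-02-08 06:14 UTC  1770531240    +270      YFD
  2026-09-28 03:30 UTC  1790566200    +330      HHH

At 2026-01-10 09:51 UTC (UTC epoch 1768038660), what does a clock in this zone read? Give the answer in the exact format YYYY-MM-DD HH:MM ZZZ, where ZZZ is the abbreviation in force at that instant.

2026-01-10 15:21 HHH

Query: 2026-01-10 09:51 UTC
Rule 3/5 (HHH, +05:30): 2025-08-11 12:38 UTC ≤ query < 2026-02-08 06:14 UTC
9·60 + 51 + 330 = 921 min
921 = 0·1440 + 921; 921 = 15·60 + 21 → 15:21, same day
→ 2026-01-10 15:21 HHH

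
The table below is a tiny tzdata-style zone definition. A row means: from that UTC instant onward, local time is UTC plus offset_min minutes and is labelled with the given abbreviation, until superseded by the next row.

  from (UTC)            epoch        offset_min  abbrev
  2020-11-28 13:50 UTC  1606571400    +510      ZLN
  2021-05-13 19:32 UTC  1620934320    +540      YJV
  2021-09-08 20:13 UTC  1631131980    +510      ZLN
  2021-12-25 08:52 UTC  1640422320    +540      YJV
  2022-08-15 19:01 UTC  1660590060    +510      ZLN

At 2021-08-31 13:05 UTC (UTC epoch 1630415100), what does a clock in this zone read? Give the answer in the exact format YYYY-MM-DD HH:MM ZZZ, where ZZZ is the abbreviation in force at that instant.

2021-08-31 22:05 YJV

Query: 2021-08-31 13:05 UTC
Rule 2/5 (YJV, +09:00): 2021-05-13 19:32 UTC ≤ query < 2021-09-08 20:13 UTC
13·60 + 5 + 540 = 1325 min
1325 = 0·1440 + 1325; 1325 = 22·60 + 5 → 22:05, same day
→ 2021-08-31 22:05 YJV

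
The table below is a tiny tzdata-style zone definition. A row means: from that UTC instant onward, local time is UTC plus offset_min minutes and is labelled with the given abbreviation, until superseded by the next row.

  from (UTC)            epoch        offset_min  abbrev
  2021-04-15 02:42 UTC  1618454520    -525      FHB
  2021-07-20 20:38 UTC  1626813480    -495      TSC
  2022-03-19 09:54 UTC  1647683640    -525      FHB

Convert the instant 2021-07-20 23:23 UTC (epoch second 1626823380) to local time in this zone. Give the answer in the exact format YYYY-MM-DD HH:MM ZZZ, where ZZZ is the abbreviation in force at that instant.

Query: 2021-07-20 23:23 UTC
Rule 2/3 (TSC, -08:15): 2021-07-20 20:38 UTC ≤ query < 2022-03-19 09:54 UTC
23·60 + 23 - 495 = 908 min
908 = 0·1440 + 908; 908 = 15·60 + 8 → 15:08, same day
→ 2021-07-20 15:08 TSC

2021-07-20 15:08 TSC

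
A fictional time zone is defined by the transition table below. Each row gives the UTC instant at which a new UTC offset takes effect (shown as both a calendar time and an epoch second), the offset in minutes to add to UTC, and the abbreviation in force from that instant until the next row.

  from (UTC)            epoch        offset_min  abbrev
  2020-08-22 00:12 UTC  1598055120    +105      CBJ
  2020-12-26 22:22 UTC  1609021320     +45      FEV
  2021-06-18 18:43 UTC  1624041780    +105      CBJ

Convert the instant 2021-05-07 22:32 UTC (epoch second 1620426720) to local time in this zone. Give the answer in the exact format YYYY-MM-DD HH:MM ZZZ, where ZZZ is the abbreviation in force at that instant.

2021-05-07 23:17 FEV

Query: 2021-05-07 22:32 UTC
Rule 2/3 (FEV, +00:45): 2020-12-26 22:22 UTC ≤ query < 2021-06-18 18:43 UTC
22·60 + 32 + 45 = 1397 min
1397 = 0·1440 + 1397; 1397 = 23·60 + 17 → 23:17, same day
→ 2021-05-07 23:17 FEV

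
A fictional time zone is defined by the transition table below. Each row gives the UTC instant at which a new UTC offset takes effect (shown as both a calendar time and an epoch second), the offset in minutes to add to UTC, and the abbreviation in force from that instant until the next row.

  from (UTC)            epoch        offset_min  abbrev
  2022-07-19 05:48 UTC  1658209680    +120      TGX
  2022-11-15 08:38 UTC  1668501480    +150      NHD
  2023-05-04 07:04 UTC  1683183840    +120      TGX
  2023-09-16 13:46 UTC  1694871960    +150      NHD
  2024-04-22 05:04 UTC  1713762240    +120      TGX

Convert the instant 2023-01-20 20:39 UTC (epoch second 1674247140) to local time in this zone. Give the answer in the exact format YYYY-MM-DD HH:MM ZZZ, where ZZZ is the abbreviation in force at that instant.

2023-01-20 23:09 NHD

Query: 2023-01-20 20:39 UTC
Rule 2/5 (NHD, +02:30): 2022-11-15 08:38 UTC ≤ query < 2023-05-04 07:04 UTC
20·60 + 39 + 150 = 1389 min
1389 = 0·1440 + 1389; 1389 = 23·60 + 9 → 23:09, same day
→ 2023-01-20 23:09 NHD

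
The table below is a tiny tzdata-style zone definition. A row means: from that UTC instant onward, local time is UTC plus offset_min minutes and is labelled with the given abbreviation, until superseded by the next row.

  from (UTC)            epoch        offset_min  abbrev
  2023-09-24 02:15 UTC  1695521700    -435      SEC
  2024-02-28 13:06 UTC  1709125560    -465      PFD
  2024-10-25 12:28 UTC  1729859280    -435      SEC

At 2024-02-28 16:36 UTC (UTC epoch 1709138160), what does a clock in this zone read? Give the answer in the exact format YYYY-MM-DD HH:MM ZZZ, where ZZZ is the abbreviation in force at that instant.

2024-02-28 08:51 PFD

Query: 2024-02-28 16:36 UTC
Rule 2/3 (PFD, -07:45): 2024-02-28 13:06 UTC ≤ query < 2024-10-25 12:28 UTC
16·60 + 36 - 465 = 531 min
531 = 0·1440 + 531; 531 = 8·60 + 51 → 08:51, same day
→ 2024-02-28 08:51 PFD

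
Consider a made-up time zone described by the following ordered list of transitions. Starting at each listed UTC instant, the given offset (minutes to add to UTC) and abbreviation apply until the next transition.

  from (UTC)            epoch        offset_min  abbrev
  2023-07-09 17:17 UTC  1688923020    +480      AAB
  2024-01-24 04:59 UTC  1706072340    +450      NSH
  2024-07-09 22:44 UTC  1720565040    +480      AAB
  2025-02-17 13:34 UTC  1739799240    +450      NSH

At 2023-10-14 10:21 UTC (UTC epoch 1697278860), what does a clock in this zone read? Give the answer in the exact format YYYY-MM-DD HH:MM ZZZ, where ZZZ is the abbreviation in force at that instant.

2023-10-14 18:21 AAB

Query: 2023-10-14 10:21 UTC
Rule 1/4 (AAB, +08:00): 2023-07-09 17:17 UTC ≤ query < 2024-01-24 04:59 UTC
10·60 + 21 + 480 = 1101 min
1101 = 0·1440 + 1101; 1101 = 18·60 + 21 → 18:21, same day
→ 2023-10-14 18:21 AAB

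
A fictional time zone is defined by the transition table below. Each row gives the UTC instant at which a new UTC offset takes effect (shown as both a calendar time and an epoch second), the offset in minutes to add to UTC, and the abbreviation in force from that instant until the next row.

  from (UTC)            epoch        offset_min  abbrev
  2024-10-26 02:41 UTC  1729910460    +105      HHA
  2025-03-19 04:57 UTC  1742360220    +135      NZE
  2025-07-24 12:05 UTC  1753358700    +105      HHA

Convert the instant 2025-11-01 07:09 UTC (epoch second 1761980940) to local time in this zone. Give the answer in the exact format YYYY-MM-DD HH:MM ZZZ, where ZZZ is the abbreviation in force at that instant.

2025-11-01 08:54 HHA

Query: 2025-11-01 07:09 UTC
Rule 3/3 (HHA, +01:45): 2025-07-24 12:05 UTC ≤ query < +∞
7·60 + 9 + 105 = 534 min
534 = 0·1440 + 534; 534 = 8·60 + 54 → 08:54, same day
→ 2025-11-01 08:54 HHA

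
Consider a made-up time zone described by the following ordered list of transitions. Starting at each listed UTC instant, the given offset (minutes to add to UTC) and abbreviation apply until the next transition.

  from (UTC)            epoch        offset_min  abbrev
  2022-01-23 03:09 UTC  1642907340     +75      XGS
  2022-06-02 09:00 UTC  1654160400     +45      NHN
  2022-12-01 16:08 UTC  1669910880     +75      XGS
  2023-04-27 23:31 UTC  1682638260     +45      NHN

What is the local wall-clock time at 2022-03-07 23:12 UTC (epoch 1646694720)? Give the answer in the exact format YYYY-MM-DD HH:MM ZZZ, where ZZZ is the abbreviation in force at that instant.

Query: 2022-03-07 23:12 UTC
Rule 1/4 (XGS, +01:15): 2022-01-23 03:09 UTC ≤ query < 2022-06-02 09:00 UTC
23·60 + 12 + 75 = 1467 min
1467 = 1·1440 + 27; 27 = 0·60 + 27 → 00:27, 2022-03-07 + 1 day = 2022-03-08
→ 2022-03-08 00:27 XGS

2022-03-08 00:27 XGS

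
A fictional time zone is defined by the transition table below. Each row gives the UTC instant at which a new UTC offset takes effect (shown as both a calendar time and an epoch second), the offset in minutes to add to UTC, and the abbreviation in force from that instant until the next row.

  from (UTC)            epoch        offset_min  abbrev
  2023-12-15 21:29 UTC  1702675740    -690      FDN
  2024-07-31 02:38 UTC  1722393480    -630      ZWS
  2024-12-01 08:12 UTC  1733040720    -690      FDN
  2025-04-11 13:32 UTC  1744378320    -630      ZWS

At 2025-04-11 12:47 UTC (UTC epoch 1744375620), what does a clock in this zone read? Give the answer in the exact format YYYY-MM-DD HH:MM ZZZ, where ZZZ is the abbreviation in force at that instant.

2025-04-11 01:17 FDN

Query: 2025-04-11 12:47 UTC
Rule 3/4 (FDN, -11:30): 2024-12-01 08:12 UTC ≤ query < 2025-04-11 13:32 UTC
12·60 + 47 - 690 = 77 min
77 = 0·1440 + 77; 77 = 1·60 + 17 → 01:17, same day
→ 2025-04-11 01:17 FDN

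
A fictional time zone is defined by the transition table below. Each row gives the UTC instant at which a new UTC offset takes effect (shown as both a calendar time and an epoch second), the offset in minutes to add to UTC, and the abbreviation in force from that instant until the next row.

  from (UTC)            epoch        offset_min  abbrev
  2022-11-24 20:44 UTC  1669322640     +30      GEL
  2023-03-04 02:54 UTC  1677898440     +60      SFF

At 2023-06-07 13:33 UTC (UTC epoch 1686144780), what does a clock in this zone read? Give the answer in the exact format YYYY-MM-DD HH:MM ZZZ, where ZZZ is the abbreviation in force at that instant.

2023-06-07 14:33 SFF

Query: 2023-06-07 13:33 UTC
Rule 2/2 (SFF, +01:00): 2023-03-04 02:54 UTC ≤ query < +∞
13·60 + 33 + 60 = 873 min
873 = 0·1440 + 873; 873 = 14·60 + 33 → 14:33, same day
→ 2023-06-07 14:33 SFF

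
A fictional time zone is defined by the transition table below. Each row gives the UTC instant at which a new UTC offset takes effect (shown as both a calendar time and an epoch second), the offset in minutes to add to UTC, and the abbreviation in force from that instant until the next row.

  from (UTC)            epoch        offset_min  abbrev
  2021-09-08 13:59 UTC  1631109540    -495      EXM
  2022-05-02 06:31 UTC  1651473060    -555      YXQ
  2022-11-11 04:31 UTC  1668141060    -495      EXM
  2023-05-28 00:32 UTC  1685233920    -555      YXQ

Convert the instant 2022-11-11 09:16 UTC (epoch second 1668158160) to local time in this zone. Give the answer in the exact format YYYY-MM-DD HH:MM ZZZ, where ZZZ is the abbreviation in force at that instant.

Query: 2022-11-11 09:16 UTC
Rule 3/4 (EXM, -08:15): 2022-11-11 04:31 UTC ≤ query < 2023-05-28 00:32 UTC
9·60 + 16 - 495 = 61 min
61 = 0·1440 + 61; 61 = 1·60 + 1 → 01:01, same day
→ 2022-11-11 01:01 EXM

2022-11-11 01:01 EXM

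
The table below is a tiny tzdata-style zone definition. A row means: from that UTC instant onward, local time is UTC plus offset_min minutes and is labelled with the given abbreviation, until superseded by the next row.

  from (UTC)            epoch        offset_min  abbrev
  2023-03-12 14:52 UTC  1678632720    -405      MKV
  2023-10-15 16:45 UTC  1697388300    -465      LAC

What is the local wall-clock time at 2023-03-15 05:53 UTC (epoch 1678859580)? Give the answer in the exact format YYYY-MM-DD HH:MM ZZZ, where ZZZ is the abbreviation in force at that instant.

2023-03-14 23:08 MKV

Query: 2023-03-15 05:53 UTC
Rule 1/2 (MKV, -06:45): 2023-03-12 14:52 UTC ≤ query < 2023-10-15 16:45 UTC
5·60 + 53 - 405 = -52 min
-52 = -1·1440 + 1388; 1388 = 23·60 + 8 → 23:08, 2023-03-15 - 1 day = 2023-03-14
→ 2023-03-14 23:08 MKV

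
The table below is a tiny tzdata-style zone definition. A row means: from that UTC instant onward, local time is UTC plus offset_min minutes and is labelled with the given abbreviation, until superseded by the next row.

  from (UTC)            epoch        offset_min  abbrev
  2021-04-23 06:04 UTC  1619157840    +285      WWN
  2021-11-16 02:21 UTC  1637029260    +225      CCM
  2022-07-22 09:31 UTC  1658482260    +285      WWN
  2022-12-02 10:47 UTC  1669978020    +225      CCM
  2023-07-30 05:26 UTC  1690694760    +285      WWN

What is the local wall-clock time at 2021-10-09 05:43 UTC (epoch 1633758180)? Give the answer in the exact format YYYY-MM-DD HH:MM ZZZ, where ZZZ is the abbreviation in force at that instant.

2021-10-09 10:28 WWN

Query: 2021-10-09 05:43 UTC
Rule 1/5 (WWN, +04:45): 2021-04-23 06:04 UTC ≤ query < 2021-11-16 02:21 UTC
5·60 + 43 + 285 = 628 min
628 = 0·1440 + 628; 628 = 10·60 + 28 → 10:28, same day
→ 2021-10-09 10:28 WWN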